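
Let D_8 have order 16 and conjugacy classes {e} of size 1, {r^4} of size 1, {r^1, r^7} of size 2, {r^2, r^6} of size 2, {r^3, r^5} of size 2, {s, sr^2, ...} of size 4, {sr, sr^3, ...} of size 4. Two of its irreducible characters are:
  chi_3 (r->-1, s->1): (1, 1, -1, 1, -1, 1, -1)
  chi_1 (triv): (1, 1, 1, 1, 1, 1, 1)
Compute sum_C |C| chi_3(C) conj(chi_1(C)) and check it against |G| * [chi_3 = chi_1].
Sum = 0; so <chi_3, chi_1> = 0 (distinct irreducibles are orthogonal).

Reasoning: Compute term by term over conjugacy classes (|C| * chi_3(C) * conj(chi_1(C))):
  1*(1)*conj(1) + 1*(1)*conj(1) + 2*(-1)*conj(1) + 2*(1)*conj(1) + 2*(-1)*conj(1) + 4*(1)*conj(1) + 4*(-1)*conj(1)
  = (1) + (1) + (-2) + (2) + (-2) + (4) + (-4)
  = 0.
Dividing by |G| = 16 gives 0/16 = 0, matching the row-orthogonality relation <chi_3, chi_1> = [chi_3 = chi_1].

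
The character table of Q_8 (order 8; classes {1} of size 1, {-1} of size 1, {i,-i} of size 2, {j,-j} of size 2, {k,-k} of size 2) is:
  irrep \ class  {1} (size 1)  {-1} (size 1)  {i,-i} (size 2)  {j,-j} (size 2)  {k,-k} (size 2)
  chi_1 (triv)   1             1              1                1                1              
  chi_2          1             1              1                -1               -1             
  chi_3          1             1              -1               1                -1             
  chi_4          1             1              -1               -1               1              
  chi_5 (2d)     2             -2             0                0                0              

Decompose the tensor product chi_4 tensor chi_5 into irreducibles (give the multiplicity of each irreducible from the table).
chi_4 tensor chi_5 = chi_5 (all other irreducibles have multiplicity 0).

The character of a tensor product is the pointwise product (chi_4 * chi_5)(C) = chi_4(C) * chi_5(C):
  {1}: (1)*(2), {-1}: (1)*(-2), {i,-i}: (-1)*(0), {j,-j}: (-1)*(0), {k,-k}: (1)*(0)
so (chi_4 * chi_5) takes values
  {1} -> 2, {-1} -> -2, {i,-i} -> 0, {j,-j} -> 0, {k,-k} -> 0.
Now take the inner product of this character with each irreducible chi from the table, <chi_4*chi_5, chi> = (1/8) sum_C |C| (chi_4*chi_5)(C) conj(chi(C)):
  <chi_4*chi_5, chi_1> = (1/8)[1*(2)*conj(1) + 1*(-2)*conj(1) + 2*(0)*conj(1) + 2*(0)*conj(1) + 2*(0)*conj(1)]
      = (1/8)[(2) + (-2) + (0) + (0) + (0)] = 0/8 = 0
  <chi_4*chi_5, chi_2> = (1/8)[1*(2)*conj(1) + 1*(-2)*conj(1) + 2*(0)*conj(1) + 2*(0)*conj(-1) + 2*(0)*conj(-1)]
      = (1/8)[(2) + (-2) + (0) + (0) + (0)] = 0/8 = 0
  <chi_4*chi_5, chi_3> = (1/8)[1*(2)*conj(1) + 1*(-2)*conj(1) + 2*(0)*conj(-1) + 2*(0)*conj(1) + 2*(0)*conj(-1)]
      = (1/8)[(2) + (-2) + (0) + (0) + (0)] = 0/8 = 0
  <chi_4*chi_5, chi_4> = (1/8)[1*(2)*conj(1) + 1*(-2)*conj(1) + 2*(0)*conj(-1) + 2*(0)*conj(-1) + 2*(0)*conj(1)]
      = (1/8)[(2) + (-2) + (0) + (0) + (0)] = 0/8 = 0
  <chi_4*chi_5, chi_5> = (1/8)[1*(2)*conj(2) + 1*(-2)*conj(-2) + 2*(0)*conj(0) + 2*(0)*conj(0) + 2*(0)*conj(0)]
      = (1/8)[(4) + (4) + (0) + (0) + (0)] = 8/8 = 1
Hence the multiplicities are chi_5: 1. Dimension check: dim(chi_4)*dim(chi_5) = 1*2 = 2 and sum (mult * dim) = 1*2 = 2.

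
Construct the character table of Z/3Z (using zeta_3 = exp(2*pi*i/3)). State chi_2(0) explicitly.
Character table of Z/3Z (irreps indexed chi_0,...,chi_2 with chi_k(m) = zeta_3^(k*m), zeta_3 = exp(2*pi*i/3)):
  irrep \ class  {0} (size 1)  {1} (size 1)    {2} (size 1)  
  chi_0          1             1               1             
  chi_1          1             exp(2*I*pi/3)   exp(-2*I*pi/3)
  chi_2          1             exp(-2*I*pi/3)  exp(2*I*pi/3) 

Spot check: chi_2(0) = zeta_3^(2*0) = zeta_3^0 = 1.

Working: Z/3Z is abelian, so all 3 irreducible complex representations are 1-dimensional. They are given by chi_k(m) = zeta_3^(k*m) for k = 0,...,2. Row orthogonality: sum_m chi_k(m) conj(chi_l(m)) = 3 * [k = l].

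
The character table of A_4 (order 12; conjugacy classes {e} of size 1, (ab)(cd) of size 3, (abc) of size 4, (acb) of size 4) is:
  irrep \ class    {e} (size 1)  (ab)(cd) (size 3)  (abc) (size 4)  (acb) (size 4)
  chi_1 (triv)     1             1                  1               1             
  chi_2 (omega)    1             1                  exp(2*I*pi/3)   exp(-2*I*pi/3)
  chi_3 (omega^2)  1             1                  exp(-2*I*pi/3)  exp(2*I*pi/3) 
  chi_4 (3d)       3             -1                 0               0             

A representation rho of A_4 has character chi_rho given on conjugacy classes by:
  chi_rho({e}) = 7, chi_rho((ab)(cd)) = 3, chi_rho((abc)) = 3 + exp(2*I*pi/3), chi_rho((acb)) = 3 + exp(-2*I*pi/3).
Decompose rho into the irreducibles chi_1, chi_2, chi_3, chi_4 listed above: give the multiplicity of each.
Multiplicities: chi_1: 3, chi_2: 1, chi_3: 0, chi_4: 1.

Working: Use <chi_rho, chi> = (1/|G|) sum_C |C| * chi_rho(C) * conj(chi(C)) with |G| = 12 for each irreducible chi in the table:
  <chi_rho, chi_1> = (1/12)[1*(7)*conj(1) + 3*(3)*conj(1) + 4*(3 + exp(2*I*pi/3))*conj(1) + 4*(3 + exp(-2*I*pi/3))*conj(1)]
      = (1/12)[(7) + (9) + (12 + 4*exp(2*I*pi/3)) + (12 + 4*exp(-2*I*pi/3))] = 36/12 = 3
  <chi_rho, chi_2> = (1/12)[1*(7)*conj(1) + 3*(3)*conj(1) + 4*(3 + exp(2*I*pi/3))*conj(exp(2*I*pi/3)) + 4*(3 + exp(-2*I*pi/3))*conj(exp(-2*I*pi/3))]
      = (1/12)[(7) + (9) + (4 + 12*exp(-2*I*pi/3)) + (4 + 12*exp(2*I*pi/3))] = 12/12 = 1
  <chi_rho, chi_3> = (1/12)[1*(7)*conj(1) + 3*(3)*conj(1) + 4*(3 + exp(2*I*pi/3))*conj(exp(-2*I*pi/3)) + 4*(3 + exp(-2*I*pi/3))*conj(exp(2*I*pi/3))]
      = (1/12)[(7) + (9) + (4*exp(-2*I*pi/3) + 12*exp(2*I*pi/3)) + (12*exp(-2*I*pi/3) + 4*exp(2*I*pi/3))] = 0/12 = 0
  <chi_rho, chi_4> = (1/12)[1*(7)*conj(3) + 3*(3)*conj(-1) + 4*(3 + exp(2*I*pi/3))*conj(0) + 4*(3 + exp(-2*I*pi/3))*conj(0)]
      = (1/12)[(21) + (-9) + (0) + (0)] = 12/12 = 1
(Exp terms are combined using exp(i*s)*conj(exp(i*t)) = exp(i*(s-t)), and sums of them are collapsed using the identity that for every m > 1 the m distinct m-th roots of unity sum to 0, e.g. 1 + exp(2*I*pi/3) + exp(-2*I*pi/3) = 0.)
Dimension check: dim(rho) = sum (mult * dim) = 3*1 + 1*1 + 0*1 + 1*3 = 7 = chi_rho(e) = 7.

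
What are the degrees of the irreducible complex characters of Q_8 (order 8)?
Dimensions: 1, 1, 1, 1, 2

Reasoning: There are 5 irreducibles (= number of conjugacy classes). Their dimensions d_i satisfy sum d_i^2 = |G| = 8: 1 + 1 + 1 + 1 + 4 = 8.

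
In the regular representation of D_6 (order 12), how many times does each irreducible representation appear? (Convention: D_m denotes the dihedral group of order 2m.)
Each irreducible V_i of dimension d_i appears with multiplicity d_i, i.e. rho_reg = (direct sum over all irreducibles V_i) d_i V_i. The irreducible dimensions for D_6 are 1, 1, 1, 1, 2, 2: 4 irreducibles of dimension 1, each with multiplicity 1; 2 irreducibles of dimension 2, each with multiplicity 2. Total dimension 4*1*1 + 2*2*2 = 12 = |G|.

Working: General theorem: in the regular representation of a finite group G, each irreducible appears with multiplicity equal to its dimension. Check: dim(rho_reg) = sum d_i^2 = 1 + 1 + 1 + 1 + 4 + 4 = 12 = |G|.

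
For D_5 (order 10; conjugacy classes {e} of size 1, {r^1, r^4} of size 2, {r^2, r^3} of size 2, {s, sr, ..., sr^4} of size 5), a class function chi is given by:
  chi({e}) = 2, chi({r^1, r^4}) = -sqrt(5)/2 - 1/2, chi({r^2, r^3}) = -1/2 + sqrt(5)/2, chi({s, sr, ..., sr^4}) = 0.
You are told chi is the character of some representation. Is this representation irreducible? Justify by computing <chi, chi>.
Irreducible: <chi, chi> = 1.

Details: <chi, chi> = (1/|G|) sum_C |C| * |chi(C)|^2 = (1/10)[1*|2|^2 + 2*|-sqrt(5)/2 - 1/2|^2 + 2*|-1/2 + sqrt(5)/2|^2 + 5*|0|^2]
  = (1/10)[(4) + (sqrt(5) + 3) + (3 - sqrt(5)) + (0)] = 10/10 = 1.
A character is irreducible iff <chi, chi> = 1, so this representation is irreducible.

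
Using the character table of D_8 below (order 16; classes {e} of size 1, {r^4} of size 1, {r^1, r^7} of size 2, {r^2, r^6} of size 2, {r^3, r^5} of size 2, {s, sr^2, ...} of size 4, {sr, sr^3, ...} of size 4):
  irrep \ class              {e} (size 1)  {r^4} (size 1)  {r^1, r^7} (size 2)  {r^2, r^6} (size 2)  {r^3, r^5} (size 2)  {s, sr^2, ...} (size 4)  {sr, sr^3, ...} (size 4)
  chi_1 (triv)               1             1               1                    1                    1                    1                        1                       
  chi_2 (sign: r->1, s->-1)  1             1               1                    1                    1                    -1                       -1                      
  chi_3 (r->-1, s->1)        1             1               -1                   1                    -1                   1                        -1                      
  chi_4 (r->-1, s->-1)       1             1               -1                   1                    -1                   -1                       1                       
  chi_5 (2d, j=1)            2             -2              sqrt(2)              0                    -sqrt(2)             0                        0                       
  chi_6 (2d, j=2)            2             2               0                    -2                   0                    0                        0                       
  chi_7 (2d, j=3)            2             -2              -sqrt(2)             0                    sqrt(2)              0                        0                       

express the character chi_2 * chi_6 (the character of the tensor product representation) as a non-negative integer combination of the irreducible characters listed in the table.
chi_2 tensor chi_6 = chi_6 (all other irreducibles have multiplicity 0).

Argument: The character of a tensor product is the pointwise product (chi_2 * chi_6)(C) = chi_2(C) * chi_6(C):
  {e}: (1)*(2), {r^4}: (1)*(2), {r^1, r^7}: (1)*(0), {r^2, r^6}: (1)*(-2), {r^3, r^5}: (1)*(0), {s, sr^2, ...}: (-1)*(0), {sr, sr^3, ...}: (-1)*(0)
so (chi_2 * chi_6) takes values
  {e} -> 2, {r^4} -> 2, {r^1, r^7} -> 0, {r^2, r^6} -> -2, {r^3, r^5} -> 0, {s, sr^2, ...} -> 0, {sr, sr^3, ...} -> 0.
Now take the inner product of this character with each irreducible chi from the table, <chi_2*chi_6, chi> = (1/16) sum_C |C| (chi_2*chi_6)(C) conj(chi(C)):
  <chi_2*chi_6, chi_1> = (1/16)[1*(2)*conj(1) + 1*(2)*conj(1) + 2*(0)*conj(1) + 2*(-2)*conj(1) + 2*(0)*conj(1) + 4*(0)*conj(1) + 4*(0)*conj(1)]
      = (1/16)[(2) + (2) + (0) + (-4) + (0) + (0) + (0)] = 0/16 = 0
  <chi_2*chi_6, chi_2> = (1/16)[1*(2)*conj(1) + 1*(2)*conj(1) + 2*(0)*conj(1) + 2*(-2)*conj(1) + 2*(0)*conj(1) + 4*(0)*conj(-1) + 4*(0)*conj(-1)]
      = (1/16)[(2) + (2) + (0) + (-4) + (0) + (0) + (0)] = 0/16 = 0
  <chi_2*chi_6, chi_3> = (1/16)[1*(2)*conj(1) + 1*(2)*conj(1) + 2*(0)*conj(-1) + 2*(-2)*conj(1) + 2*(0)*conj(-1) + 4*(0)*conj(1) + 4*(0)*conj(-1)]
      = (1/16)[(2) + (2) + (0) + (-4) + (0) + (0) + (0)] = 0/16 = 0
  <chi_2*chi_6, chi_4> = (1/16)[1*(2)*conj(1) + 1*(2)*conj(1) + 2*(0)*conj(-1) + 2*(-2)*conj(1) + 2*(0)*conj(-1) + 4*(0)*conj(-1) + 4*(0)*conj(1)]
      = (1/16)[(2) + (2) + (0) + (-4) + (0) + (0) + (0)] = 0/16 = 0
  <chi_2*chi_6, chi_5> = (1/16)[1*(2)*conj(2) + 1*(2)*conj(-2) + 2*(0)*conj(sqrt(2)) + 2*(-2)*conj(0) + 2*(0)*conj(-sqrt(2)) + 4*(0)*conj(0) + 4*(0)*conj(0)]
      = (1/16)[(4) + (-4) + (0) + (0) + (0) + (0) + (0)] = 0/16 = 0
  <chi_2*chi_6, chi_6> = (1/16)[1*(2)*conj(2) + 1*(2)*conj(2) + 2*(0)*conj(0) + 2*(-2)*conj(-2) + 2*(0)*conj(0) + 4*(0)*conj(0) + 4*(0)*conj(0)]
      = (1/16)[(4) + (4) + (0) + (8) + (0) + (0) + (0)] = 16/16 = 1
  <chi_2*chi_6, chi_7> = (1/16)[1*(2)*conj(2) + 1*(2)*conj(-2) + 2*(0)*conj(-sqrt(2)) + 2*(-2)*conj(0) + 2*(0)*conj(sqrt(2)) + 4*(0)*conj(0) + 4*(0)*conj(0)]
      = (1/16)[(4) + (-4) + (0) + (0) + (0) + (0) + (0)] = 0/16 = 0
Hence the multiplicities are chi_6: 1. Dimension check: dim(chi_2)*dim(chi_6) = 1*2 = 2 and sum (mult * dim) = 1*2 = 2.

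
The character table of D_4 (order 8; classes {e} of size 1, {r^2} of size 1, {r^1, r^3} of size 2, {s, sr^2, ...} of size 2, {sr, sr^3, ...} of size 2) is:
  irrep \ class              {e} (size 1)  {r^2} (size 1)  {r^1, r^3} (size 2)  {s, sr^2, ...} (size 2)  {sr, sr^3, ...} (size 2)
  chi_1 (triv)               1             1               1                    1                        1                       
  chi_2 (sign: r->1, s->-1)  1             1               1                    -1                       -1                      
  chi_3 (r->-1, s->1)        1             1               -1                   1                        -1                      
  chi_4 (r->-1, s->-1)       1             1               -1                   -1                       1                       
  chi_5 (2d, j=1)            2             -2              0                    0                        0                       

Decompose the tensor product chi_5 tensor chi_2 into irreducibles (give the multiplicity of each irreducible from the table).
chi_5 tensor chi_2 = chi_5 (all other irreducibles have multiplicity 0).

Details: The character of a tensor product is the pointwise product (chi_5 * chi_2)(C) = chi_5(C) * chi_2(C):
  {e}: (2)*(1), {r^2}: (-2)*(1), {r^1, r^3}: (0)*(1), {s, sr^2, ...}: (0)*(-1), {sr, sr^3, ...}: (0)*(-1)
so (chi_5 * chi_2) takes values
  {e} -> 2, {r^2} -> -2, {r^1, r^3} -> 0, {s, sr^2, ...} -> 0, {sr, sr^3, ...} -> 0.
Now take the inner product of this character with each irreducible chi from the table, <chi_5*chi_2, chi> = (1/8) sum_C |C| (chi_5*chi_2)(C) conj(chi(C)):
  <chi_5*chi_2, chi_1> = (1/8)[1*(2)*conj(1) + 1*(-2)*conj(1) + 2*(0)*conj(1) + 2*(0)*conj(1) + 2*(0)*conj(1)]
      = (1/8)[(2) + (-2) + (0) + (0) + (0)] = 0/8 = 0
  <chi_5*chi_2, chi_2> = (1/8)[1*(2)*conj(1) + 1*(-2)*conj(1) + 2*(0)*conj(1) + 2*(0)*conj(-1) + 2*(0)*conj(-1)]
      = (1/8)[(2) + (-2) + (0) + (0) + (0)] = 0/8 = 0
  <chi_5*chi_2, chi_3> = (1/8)[1*(2)*conj(1) + 1*(-2)*conj(1) + 2*(0)*conj(-1) + 2*(0)*conj(1) + 2*(0)*conj(-1)]
      = (1/8)[(2) + (-2) + (0) + (0) + (0)] = 0/8 = 0
  <chi_5*chi_2, chi_4> = (1/8)[1*(2)*conj(1) + 1*(-2)*conj(1) + 2*(0)*conj(-1) + 2*(0)*conj(-1) + 2*(0)*conj(1)]
      = (1/8)[(2) + (-2) + (0) + (0) + (0)] = 0/8 = 0
  <chi_5*chi_2, chi_5> = (1/8)[1*(2)*conj(2) + 1*(-2)*conj(-2) + 2*(0)*conj(0) + 2*(0)*conj(0) + 2*(0)*conj(0)]
      = (1/8)[(4) + (4) + (0) + (0) + (0)] = 8/8 = 1
Hence the multiplicities are chi_5: 1. Dimension check: dim(chi_5)*dim(chi_2) = 2*1 = 2 and sum (mult * dim) = 1*2 = 2.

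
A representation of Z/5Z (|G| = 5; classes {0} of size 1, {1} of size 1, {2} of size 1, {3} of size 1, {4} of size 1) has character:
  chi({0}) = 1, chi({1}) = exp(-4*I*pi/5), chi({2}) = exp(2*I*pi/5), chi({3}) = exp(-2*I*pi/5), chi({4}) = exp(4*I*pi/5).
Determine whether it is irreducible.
Irreducible: <chi, chi> = 1.

<chi, chi> = (1/|G|) sum_C |C| * |chi(C)|^2 = (1/5)[1*|1|^2 + 1*|exp(-4*I*pi/5)|^2 + 1*|exp(2*I*pi/5)|^2 + 1*|exp(-2*I*pi/5)|^2 + 1*|exp(4*I*pi/5)|^2]
  = (1/5)[(1) + (1) + (1) + (1) + (1)] = 5/5 = 1.
(Exp terms are combined using exp(i*s)*conj(exp(i*t)) = exp(i*(s-t)), and sums of them are collapsed using the identity that for every m > 1 the m distinct m-th roots of unity sum to 0, e.g. 1 + exp(2*I*pi/3) + exp(-2*I*pi/3) = 0.)
A character is irreducible iff <chi, chi> = 1, so this representation is irreducible.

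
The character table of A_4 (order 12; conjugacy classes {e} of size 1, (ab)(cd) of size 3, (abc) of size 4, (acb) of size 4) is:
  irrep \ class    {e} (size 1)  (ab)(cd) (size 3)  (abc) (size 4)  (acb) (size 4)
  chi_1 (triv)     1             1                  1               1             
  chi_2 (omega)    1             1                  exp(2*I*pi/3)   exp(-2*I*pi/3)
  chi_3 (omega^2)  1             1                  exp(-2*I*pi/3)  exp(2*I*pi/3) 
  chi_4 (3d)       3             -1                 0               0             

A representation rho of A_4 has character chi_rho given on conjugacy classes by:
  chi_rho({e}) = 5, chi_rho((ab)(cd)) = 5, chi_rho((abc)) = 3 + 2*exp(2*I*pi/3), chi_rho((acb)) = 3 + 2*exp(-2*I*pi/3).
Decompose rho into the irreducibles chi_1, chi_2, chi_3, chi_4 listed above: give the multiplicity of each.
Multiplicities: chi_1: 3, chi_2: 2, chi_3: 0, chi_4: 0.

Use <chi_rho, chi> = (1/|G|) sum_C |C| * chi_rho(C) * conj(chi(C)) with |G| = 12 for each irreducible chi in the table:
  <chi_rho, chi_1> = (1/12)[1*(5)*conj(1) + 3*(5)*conj(1) + 4*(3 + 2*exp(2*I*pi/3))*conj(1) + 4*(3 + 2*exp(-2*I*pi/3))*conj(1)]
      = (1/12)[(5) + (15) + (12 + 8*exp(2*I*pi/3)) + (12 + 8*exp(-2*I*pi/3))] = 36/12 = 3
  <chi_rho, chi_2> = (1/12)[1*(5)*conj(1) + 3*(5)*conj(1) + 4*(3 + 2*exp(2*I*pi/3))*conj(exp(2*I*pi/3)) + 4*(3 + 2*exp(-2*I*pi/3))*conj(exp(-2*I*pi/3))]
      = (1/12)[(5) + (15) + (8 + 12*exp(-2*I*pi/3)) + (8 + 12*exp(2*I*pi/3))] = 24/12 = 2
  <chi_rho, chi_3> = (1/12)[1*(5)*conj(1) + 3*(5)*conj(1) + 4*(3 + 2*exp(2*I*pi/3))*conj(exp(-2*I*pi/3)) + 4*(3 + 2*exp(-2*I*pi/3))*conj(exp(2*I*pi/3))]
      = (1/12)[(5) + (15) + (8*exp(-2*I*pi/3) + 12*exp(2*I*pi/3)) + (12*exp(-2*I*pi/3) + 8*exp(2*I*pi/3))] = 0/12 = 0
  <chi_rho, chi_4> = (1/12)[1*(5)*conj(3) + 3*(5)*conj(-1) + 4*(3 + 2*exp(2*I*pi/3))*conj(0) + 4*(3 + 2*exp(-2*I*pi/3))*conj(0)]
      = (1/12)[(15) + (-15) + (0) + (0)] = 0/12 = 0
(Exp terms are combined using exp(i*s)*conj(exp(i*t)) = exp(i*(s-t)), and sums of them are collapsed using the identity that for every m > 1 the m distinct m-th roots of unity sum to 0, e.g. 1 + exp(2*I*pi/3) + exp(-2*I*pi/3) = 0.)
Dimension check: dim(rho) = sum (mult * dim) = 3*1 + 2*1 + 0*1 + 0*3 = 5 = chi_rho(e) = 5.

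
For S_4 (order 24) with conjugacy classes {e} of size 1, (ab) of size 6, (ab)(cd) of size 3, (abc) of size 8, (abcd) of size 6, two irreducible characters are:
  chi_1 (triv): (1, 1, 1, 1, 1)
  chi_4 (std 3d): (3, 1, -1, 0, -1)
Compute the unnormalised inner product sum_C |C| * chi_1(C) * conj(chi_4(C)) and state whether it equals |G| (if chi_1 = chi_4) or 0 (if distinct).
Sum = 0; so <chi_1, chi_4> = 0 (distinct irreducibles are orthogonal).

Details: Compute term by term over conjugacy classes (|C| * chi_1(C) * conj(chi_4(C))):
  1*(1)*conj(3) + 6*(1)*conj(1) + 3*(1)*conj(-1) + 8*(1)*conj(0) + 6*(1)*conj(-1)
  = (3) + (6) + (-3) + (0) + (-6)
  = 0.
Dividing by |G| = 24 gives 0/24 = 0, matching the row-orthogonality relation <chi_1, chi_4> = [chi_1 = chi_4].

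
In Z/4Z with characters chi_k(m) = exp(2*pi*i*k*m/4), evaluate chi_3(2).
chi_3(2) = zeta_4^6 = -1

Proof sketch: chi_3(2) = zeta_4^(3*2) = zeta_4^6. Since zeta_4^4 = 1, this equals zeta_4^2 = exp(2*pi*i*2/4) = -1.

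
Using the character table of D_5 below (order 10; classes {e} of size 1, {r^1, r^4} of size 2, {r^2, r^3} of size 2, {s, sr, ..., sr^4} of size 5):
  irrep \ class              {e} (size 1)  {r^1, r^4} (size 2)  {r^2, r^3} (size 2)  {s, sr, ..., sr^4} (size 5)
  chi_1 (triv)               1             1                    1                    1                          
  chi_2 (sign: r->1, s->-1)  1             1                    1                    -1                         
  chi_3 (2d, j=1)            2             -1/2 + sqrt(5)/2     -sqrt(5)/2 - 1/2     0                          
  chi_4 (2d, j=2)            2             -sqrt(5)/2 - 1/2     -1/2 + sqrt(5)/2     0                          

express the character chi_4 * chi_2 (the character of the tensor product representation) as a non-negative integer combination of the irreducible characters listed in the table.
chi_4 tensor chi_2 = chi_4 (all other irreducibles have multiplicity 0).

Argument: The character of a tensor product is the pointwise product (chi_4 * chi_2)(C) = chi_4(C) * chi_2(C):
  {e}: (2)*(1), {r^1, r^4}: (-sqrt(5)/2 - 1/2)*(1), {r^2, r^3}: (-1/2 + sqrt(5)/2)*(1), {s, sr, ..., sr^4}: (0)*(-1)
so (chi_4 * chi_2) takes values
  {e} -> 2, {r^1, r^4} -> -sqrt(5)/2 - 1/2, {r^2, r^3} -> -1/2 + sqrt(5)/2, {s, sr, ..., sr^4} -> 0.
Now take the inner product of this character with each irreducible chi from the table, <chi_4*chi_2, chi> = (1/10) sum_C |C| (chi_4*chi_2)(C) conj(chi(C)):
  <chi_4*chi_2, chi_1> = (1/10)[1*(2)*conj(1) + 2*(-sqrt(5)/2 - 1/2)*conj(1) + 2*(-1/2 + sqrt(5)/2)*conj(1) + 5*(0)*conj(1)]
      = (1/10)[(2) + (-sqrt(5) - 1) + (-1 + sqrt(5)) + (0)] = 0/10 = 0
  <chi_4*chi_2, chi_2> = (1/10)[1*(2)*conj(1) + 2*(-sqrt(5)/2 - 1/2)*conj(1) + 2*(-1/2 + sqrt(5)/2)*conj(1) + 5*(0)*conj(-1)]
      = (1/10)[(2) + (-sqrt(5) - 1) + (-1 + sqrt(5)) + (0)] = 0/10 = 0
  <chi_4*chi_2, chi_3> = (1/10)[1*(2)*conj(2) + 2*(-sqrt(5)/2 - 1/2)*conj(-1/2 + sqrt(5)/2) + 2*(-1/2 + sqrt(5)/2)*conj(-sqrt(5)/2 - 1/2) + 5*(0)*conj(0)]
      = (1/10)[(4) + (-2) + (-2) + (0)] = 0/10 = 0
  <chi_4*chi_2, chi_4> = (1/10)[1*(2)*conj(2) + 2*(-sqrt(5)/2 - 1/2)*conj(-sqrt(5)/2 - 1/2) + 2*(-1/2 + sqrt(5)/2)*conj(-1/2 + sqrt(5)/2) + 5*(0)*conj(0)]
      = (1/10)[(4) + (sqrt(5) + 3) + (3 - sqrt(5)) + (0)] = 10/10 = 1
Hence the multiplicities are chi_4: 1. Dimension check: dim(chi_4)*dim(chi_2) = 2*1 = 2 and sum (mult * dim) = 1*2 = 2.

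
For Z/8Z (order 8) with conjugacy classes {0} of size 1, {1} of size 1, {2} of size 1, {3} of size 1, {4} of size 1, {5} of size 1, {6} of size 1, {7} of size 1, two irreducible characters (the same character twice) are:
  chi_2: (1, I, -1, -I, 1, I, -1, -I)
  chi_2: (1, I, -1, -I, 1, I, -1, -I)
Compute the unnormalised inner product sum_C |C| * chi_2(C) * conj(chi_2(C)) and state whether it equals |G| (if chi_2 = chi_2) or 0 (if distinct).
Sum = 8 = |G| = 8; so <chi_2, chi_2> = 1 (norm-1 confirms irreducibility).

Derivation: Compute term by term over conjugacy classes (|C| * chi_2(C) * conj(chi_2(C))):
  1*(1)*conj(1) + 1*(I)*conj(I) + 1*(-1)*conj(-1) + 1*(-I)*conj(-I) + 1*(1)*conj(1) + 1*(I)*conj(I) + 1*(-1)*conj(-1) + 1*(-I)*conj(-I)
  = (1) + (1) + (1) + (1) + (1) + (1) + (1) + (1)
  = 8.
(Exp terms are combined using exp(i*s)*conj(exp(i*t)) = exp(i*(s-t)), and sums of them are collapsed using the identity that for every m > 1 the m distinct m-th roots of unity sum to 0, e.g. 1 + exp(2*I*pi/3) + exp(-2*I*pi/3) = 0.)
Dividing by |G| = 8 gives 8/8 = 1, matching the row-orthogonality relation <chi_2, chi_2> = [chi_2 = chi_2].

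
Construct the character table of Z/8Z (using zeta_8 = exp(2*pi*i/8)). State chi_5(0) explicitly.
Character table of Z/8Z (irreps indexed chi_0,...,chi_7 with chi_k(m) = zeta_8^(k*m), zeta_8 = exp(2*pi*i/8)):
  irrep \ class  {0} (size 1)  {1} (size 1)    {2} (size 1)  {3} (size 1)    {4} (size 1)  {5} (size 1)    {6} (size 1)  {7} (size 1)  
  chi_0          1             1               1             1               1             1               1             1             
  chi_1          1             exp(I*pi/4)     I             exp(3*I*pi/4)   -1            exp(-3*I*pi/4)  -I            exp(-I*pi/4)  
  chi_2          1             I               -1            -I              1             I               -1            -I            
  chi_3          1             exp(3*I*pi/4)   -I            exp(I*pi/4)     -1            exp(-I*pi/4)    I             exp(-3*I*pi/4)
  chi_4          1             -1              1             -1              1             -1              1             -1            
  chi_5          1             exp(-3*I*pi/4)  I             exp(-I*pi/4)    -1            exp(I*pi/4)     -I            exp(3*I*pi/4) 
  chi_6          1             -I              -1            I               1             -I              -1            I             
  chi_7          1             exp(-I*pi/4)    -I            exp(-3*I*pi/4)  -1            exp(3*I*pi/4)   I             exp(I*pi/4)   

Spot check: chi_5(0) = zeta_8^(5*0) = zeta_8^0 = 1.

Why: Z/8Z is abelian, so all 8 irreducible complex representations are 1-dimensional. They are given by chi_k(m) = zeta_8^(k*m) for k = 0,...,7. Row orthogonality: sum_m chi_k(m) conj(chi_l(m)) = 8 * [k = l].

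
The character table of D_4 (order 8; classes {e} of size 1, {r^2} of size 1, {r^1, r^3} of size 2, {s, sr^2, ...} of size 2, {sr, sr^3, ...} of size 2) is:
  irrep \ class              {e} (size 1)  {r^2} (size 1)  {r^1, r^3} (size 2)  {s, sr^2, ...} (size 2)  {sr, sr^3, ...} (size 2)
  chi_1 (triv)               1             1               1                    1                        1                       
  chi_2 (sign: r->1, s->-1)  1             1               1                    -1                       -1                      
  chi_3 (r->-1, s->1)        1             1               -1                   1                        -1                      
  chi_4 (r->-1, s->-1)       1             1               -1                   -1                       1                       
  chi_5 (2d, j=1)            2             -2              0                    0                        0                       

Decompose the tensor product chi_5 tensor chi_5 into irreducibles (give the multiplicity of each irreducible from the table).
chi_5 tensor chi_5 = chi_1 + chi_2 + chi_3 + chi_4 (all other irreducibles have multiplicity 0).

Proof sketch: The character of a tensor product is the pointwise product (chi_5 * chi_5)(C) = chi_5(C) * chi_5(C):
  {e}: (2)*(2), {r^2}: (-2)*(-2), {r^1, r^3}: (0)*(0), {s, sr^2, ...}: (0)*(0), {sr, sr^3, ...}: (0)*(0)
so (chi_5 * chi_5) takes values
  {e} -> 4, {r^2} -> 4, {r^1, r^3} -> 0, {s, sr^2, ...} -> 0, {sr, sr^3, ...} -> 0.
Now take the inner product of this character with each irreducible chi from the table, <chi_5*chi_5, chi> = (1/8) sum_C |C| (chi_5*chi_5)(C) conj(chi(C)):
  <chi_5*chi_5, chi_1> = (1/8)[1*(4)*conj(1) + 1*(4)*conj(1) + 2*(0)*conj(1) + 2*(0)*conj(1) + 2*(0)*conj(1)]
      = (1/8)[(4) + (4) + (0) + (0) + (0)] = 8/8 = 1
  <chi_5*chi_5, chi_2> = (1/8)[1*(4)*conj(1) + 1*(4)*conj(1) + 2*(0)*conj(1) + 2*(0)*conj(-1) + 2*(0)*conj(-1)]
      = (1/8)[(4) + (4) + (0) + (0) + (0)] = 8/8 = 1
  <chi_5*chi_5, chi_3> = (1/8)[1*(4)*conj(1) + 1*(4)*conj(1) + 2*(0)*conj(-1) + 2*(0)*conj(1) + 2*(0)*conj(-1)]
      = (1/8)[(4) + (4) + (0) + (0) + (0)] = 8/8 = 1
  <chi_5*chi_5, chi_4> = (1/8)[1*(4)*conj(1) + 1*(4)*conj(1) + 2*(0)*conj(-1) + 2*(0)*conj(-1) + 2*(0)*conj(1)]
      = (1/8)[(4) + (4) + (0) + (0) + (0)] = 8/8 = 1
  <chi_5*chi_5, chi_5> = (1/8)[1*(4)*conj(2) + 1*(4)*conj(-2) + 2*(0)*conj(0) + 2*(0)*conj(0) + 2*(0)*conj(0)]
      = (1/8)[(8) + (-8) + (0) + (0) + (0)] = 0/8 = 0
Hence the multiplicities are chi_1: 1, chi_2: 1, chi_3: 1, chi_4: 1. Dimension check: dim(chi_5)*dim(chi_5) = 2*2 = 4 and sum (mult * dim) = 1*1 + 1*1 + 1*1 + 1*1 = 4.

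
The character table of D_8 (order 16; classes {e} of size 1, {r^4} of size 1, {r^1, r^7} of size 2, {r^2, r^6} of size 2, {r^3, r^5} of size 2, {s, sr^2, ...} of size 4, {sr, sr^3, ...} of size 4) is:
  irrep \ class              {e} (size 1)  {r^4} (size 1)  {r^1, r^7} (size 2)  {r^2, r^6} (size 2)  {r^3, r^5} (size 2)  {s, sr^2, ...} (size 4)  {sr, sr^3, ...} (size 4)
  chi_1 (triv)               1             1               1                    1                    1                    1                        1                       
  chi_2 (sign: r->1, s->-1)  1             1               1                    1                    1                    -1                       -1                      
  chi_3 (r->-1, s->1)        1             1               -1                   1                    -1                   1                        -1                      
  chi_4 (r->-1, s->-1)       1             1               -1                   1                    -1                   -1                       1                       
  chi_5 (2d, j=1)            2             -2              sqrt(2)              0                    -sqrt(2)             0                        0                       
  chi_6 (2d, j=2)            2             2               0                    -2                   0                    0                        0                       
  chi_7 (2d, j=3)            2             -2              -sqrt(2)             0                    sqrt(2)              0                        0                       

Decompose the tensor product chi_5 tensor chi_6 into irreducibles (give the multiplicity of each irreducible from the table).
chi_5 tensor chi_6 = chi_5 + chi_7 (all other irreducibles have multiplicity 0).

The character of a tensor product is the pointwise product (chi_5 * chi_6)(C) = chi_5(C) * chi_6(C):
  {e}: (2)*(2), {r^4}: (-2)*(2), {r^1, r^7}: (sqrt(2))*(0), {r^2, r^6}: (0)*(-2), {r^3, r^5}: (-sqrt(2))*(0), {s, sr^2, ...}: (0)*(0), {sr, sr^3, ...}: (0)*(0)
so (chi_5 * chi_6) takes values
  {e} -> 4, {r^4} -> -4, {r^1, r^7} -> 0, {r^2, r^6} -> 0, {r^3, r^5} -> 0, {s, sr^2, ...} -> 0, {sr, sr^3, ...} -> 0.
Now take the inner product of this character with each irreducible chi from the table, <chi_5*chi_6, chi> = (1/16) sum_C |C| (chi_5*chi_6)(C) conj(chi(C)):
  <chi_5*chi_6, chi_1> = (1/16)[1*(4)*conj(1) + 1*(-4)*conj(1) + 2*(0)*conj(1) + 2*(0)*conj(1) + 2*(0)*conj(1) + 4*(0)*conj(1) + 4*(0)*conj(1)]
      = (1/16)[(4) + (-4) + (0) + (0) + (0) + (0) + (0)] = 0/16 = 0
  <chi_5*chi_6, chi_2> = (1/16)[1*(4)*conj(1) + 1*(-4)*conj(1) + 2*(0)*conj(1) + 2*(0)*conj(1) + 2*(0)*conj(1) + 4*(0)*conj(-1) + 4*(0)*conj(-1)]
      = (1/16)[(4) + (-4) + (0) + (0) + (0) + (0) + (0)] = 0/16 = 0
  <chi_5*chi_6, chi_3> = (1/16)[1*(4)*conj(1) + 1*(-4)*conj(1) + 2*(0)*conj(-1) + 2*(0)*conj(1) + 2*(0)*conj(-1) + 4*(0)*conj(1) + 4*(0)*conj(-1)]
      = (1/16)[(4) + (-4) + (0) + (0) + (0) + (0) + (0)] = 0/16 = 0
  <chi_5*chi_6, chi_4> = (1/16)[1*(4)*conj(1) + 1*(-4)*conj(1) + 2*(0)*conj(-1) + 2*(0)*conj(1) + 2*(0)*conj(-1) + 4*(0)*conj(-1) + 4*(0)*conj(1)]
      = (1/16)[(4) + (-4) + (0) + (0) + (0) + (0) + (0)] = 0/16 = 0
  <chi_5*chi_6, chi_5> = (1/16)[1*(4)*conj(2) + 1*(-4)*conj(-2) + 2*(0)*conj(sqrt(2)) + 2*(0)*conj(0) + 2*(0)*conj(-sqrt(2)) + 4*(0)*conj(0) + 4*(0)*conj(0)]
      = (1/16)[(8) + (8) + (0) + (0) + (0) + (0) + (0)] = 16/16 = 1
  <chi_5*chi_6, chi_6> = (1/16)[1*(4)*conj(2) + 1*(-4)*conj(2) + 2*(0)*conj(0) + 2*(0)*conj(-2) + 2*(0)*conj(0) + 4*(0)*conj(0) + 4*(0)*conj(0)]
      = (1/16)[(8) + (-8) + (0) + (0) + (0) + (0) + (0)] = 0/16 = 0
  <chi_5*chi_6, chi_7> = (1/16)[1*(4)*conj(2) + 1*(-4)*conj(-2) + 2*(0)*conj(-sqrt(2)) + 2*(0)*conj(0) + 2*(0)*conj(sqrt(2)) + 4*(0)*conj(0) + 4*(0)*conj(0)]
      = (1/16)[(8) + (8) + (0) + (0) + (0) + (0) + (0)] = 16/16 = 1
Hence the multiplicities are chi_5: 1, chi_7: 1. Dimension check: dim(chi_5)*dim(chi_6) = 2*2 = 4 and sum (mult * dim) = 1*2 + 1*2 = 4.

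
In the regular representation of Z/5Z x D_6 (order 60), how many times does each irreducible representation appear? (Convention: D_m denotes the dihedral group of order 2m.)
Each irreducible V_i of dimension d_i appears with multiplicity d_i, i.e. rho_reg = (direct sum over all irreducibles V_i) d_i V_i. The irreducible dimensions for Z/5Z x D_6 are 1, 1, 1, 1, 1, 1, 1, 1, 1, 1, 1, 1, 1, 1, 1, 1, 1, 1, 1, 1, 2, 2, 2, 2, 2, 2, 2, 2, 2, 2: 20 irreducibles of dimension 1, each with multiplicity 1; 10 irreducibles of dimension 2, each with multiplicity 2. Total dimension 20*1*1 + 10*2*2 = 60 = |G|.

Explanation: General theorem: in the regular representation of a finite group G, each irreducible appears with multiplicity equal to its dimension. Check: dim(rho_reg) = sum d_i^2 = 1 + 1 + 1 + 1 + 1 + 1 + 1 + 1 + 1 + 1 + 1 + 1 + 1 + 1 + 1 + 1 + 1 + 1 + 1 + 1 + 4 + 4 + 4 + 4 + 4 + 4 + 4 + 4 + 4 + 4 = 60 = |G|.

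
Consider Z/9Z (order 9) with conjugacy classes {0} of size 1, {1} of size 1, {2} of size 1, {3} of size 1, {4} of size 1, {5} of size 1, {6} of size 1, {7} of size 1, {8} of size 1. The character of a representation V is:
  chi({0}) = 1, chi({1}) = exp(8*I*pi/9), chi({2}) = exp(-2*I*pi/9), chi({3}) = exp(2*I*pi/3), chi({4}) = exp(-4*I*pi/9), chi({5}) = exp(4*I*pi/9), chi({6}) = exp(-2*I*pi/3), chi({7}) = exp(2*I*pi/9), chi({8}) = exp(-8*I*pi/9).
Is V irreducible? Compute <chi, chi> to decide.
Irreducible: <chi, chi> = 1.

Justification: <chi, chi> = (1/|G|) sum_C |C| * |chi(C)|^2 = (1/9)[1*|1|^2 + 1*|exp(8*I*pi/9)|^2 + 1*|exp(-2*I*pi/9)|^2 + 1*|exp(2*I*pi/3)|^2 + 1*|exp(-4*I*pi/9)|^2 + 1*|exp(4*I*pi/9)|^2 + 1*|exp(-2*I*pi/3)|^2 + 1*|exp(2*I*pi/9)|^2 + 1*|exp(-8*I*pi/9)|^2]
  = (1/9)[(1) + (1) + (1) + (1) + (1) + (1) + (1) + (1) + (1)] = 9/9 = 1.
(Exp terms are combined using exp(i*s)*conj(exp(i*t)) = exp(i*(s-t)), and sums of them are collapsed using the identity that for every m > 1 the m distinct m-th roots of unity sum to 0, e.g. 1 + exp(2*I*pi/3) + exp(-2*I*pi/3) = 0.)
A character is irreducible iff <chi, chi> = 1, so this representation is irreducible.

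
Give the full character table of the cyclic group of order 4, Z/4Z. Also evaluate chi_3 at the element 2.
Character table of Z/4Z (irreps indexed chi_0,...,chi_3 with chi_k(m) = zeta_4^(k*m), zeta_4 = exp(2*pi*i/4)):
  irrep \ class  {0} (size 1)  {1} (size 1)  {2} (size 1)  {3} (size 1)
  chi_0          1             1             1             1           
  chi_1          1             I             -1            -I          
  chi_2          1             -1            1             -1          
  chi_3          1             -I            -1            I           

Spot check: chi_3(2) = zeta_4^(3*2) = zeta_4^6 = -1.

Why: Z/4Z is abelian, so all 4 irreducible complex representations are 1-dimensional. They are given by chi_k(m) = zeta_4^(k*m) for k = 0,...,3. Row orthogonality: sum_m chi_k(m) conj(chi_l(m)) = 4 * [k = l].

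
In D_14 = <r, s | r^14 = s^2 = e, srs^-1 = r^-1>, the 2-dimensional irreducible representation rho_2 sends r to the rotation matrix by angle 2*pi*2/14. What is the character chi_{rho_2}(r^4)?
chi_{rho_2}(r^4) = 2*cos(2*pi*2*4/14) = -2*cos(pi/7)

Reasoning: rho_2(r^4) is rotation by angle 2*pi*2*4/14, whose trace is 2*cos(2*pi*2*4/14) = -2*cos(pi/7).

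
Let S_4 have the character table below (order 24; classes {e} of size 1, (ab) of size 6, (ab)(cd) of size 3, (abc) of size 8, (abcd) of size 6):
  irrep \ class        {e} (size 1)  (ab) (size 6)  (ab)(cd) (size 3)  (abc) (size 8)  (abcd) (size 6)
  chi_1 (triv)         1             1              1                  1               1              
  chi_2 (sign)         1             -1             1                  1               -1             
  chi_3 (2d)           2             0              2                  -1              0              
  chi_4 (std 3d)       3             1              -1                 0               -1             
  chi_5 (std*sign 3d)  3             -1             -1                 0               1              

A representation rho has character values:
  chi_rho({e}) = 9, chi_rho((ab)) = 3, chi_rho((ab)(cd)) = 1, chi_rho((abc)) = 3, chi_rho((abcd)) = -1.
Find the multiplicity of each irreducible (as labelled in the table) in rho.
Multiplicities: chi_1: 2, chi_2: 1, chi_3: 0, chi_4: 2, chi_5: 0.

Derivation: Use <chi_rho, chi> = (1/|G|) sum_C |C| * chi_rho(C) * conj(chi(C)) with |G| = 24 for each irreducible chi in the table:
  <chi_rho, chi_1> = (1/24)[1*(9)*conj(1) + 6*(3)*conj(1) + 3*(1)*conj(1) + 8*(3)*conj(1) + 6*(-1)*conj(1)]
      = (1/24)[(9) + (18) + (3) + (24) + (-6)] = 48/24 = 2
  <chi_rho, chi_2> = (1/24)[1*(9)*conj(1) + 6*(3)*conj(-1) + 3*(1)*conj(1) + 8*(3)*conj(1) + 6*(-1)*conj(-1)]
      = (1/24)[(9) + (-18) + (3) + (24) + (6)] = 24/24 = 1
  <chi_rho, chi_3> = (1/24)[1*(9)*conj(2) + 6*(3)*conj(0) + 3*(1)*conj(2) + 8*(3)*conj(-1) + 6*(-1)*conj(0)]
      = (1/24)[(18) + (0) + (6) + (-24) + (0)] = 0/24 = 0
  <chi_rho, chi_4> = (1/24)[1*(9)*conj(3) + 6*(3)*conj(1) + 3*(1)*conj(-1) + 8*(3)*conj(0) + 6*(-1)*conj(-1)]
      = (1/24)[(27) + (18) + (-3) + (0) + (6)] = 48/24 = 2
  <chi_rho, chi_5> = (1/24)[1*(9)*conj(3) + 6*(3)*conj(-1) + 3*(1)*conj(-1) + 8*(3)*conj(0) + 6*(-1)*conj(1)]
      = (1/24)[(27) + (-18) + (-3) + (0) + (-6)] = 0/24 = 0
Dimension check: dim(rho) = sum (mult * dim) = 2*1 + 1*1 + 0*2 + 2*3 + 0*3 = 9 = chi_rho(e) = 9.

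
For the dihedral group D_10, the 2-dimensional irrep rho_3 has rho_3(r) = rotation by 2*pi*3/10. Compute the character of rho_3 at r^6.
chi_{rho_3}(r^6) = 2*cos(2*pi*3*6/10) = -1/2 + sqrt(5)/2

Details: rho_3(r^6) is rotation by angle 2*pi*3*6/10, whose trace is 2*cos(2*pi*3*6/10) = -1/2 + sqrt(5)/2.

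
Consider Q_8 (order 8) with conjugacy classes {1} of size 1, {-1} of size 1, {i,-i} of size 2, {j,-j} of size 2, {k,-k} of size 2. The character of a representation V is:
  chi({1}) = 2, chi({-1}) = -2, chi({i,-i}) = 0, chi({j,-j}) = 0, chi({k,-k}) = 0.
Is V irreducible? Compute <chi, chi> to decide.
Irreducible: <chi, chi> = 1.

Justification: <chi, chi> = (1/|G|) sum_C |C| * |chi(C)|^2 = (1/8)[1*|2|^2 + 1*|-2|^2 + 2*|0|^2 + 2*|0|^2 + 2*|0|^2]
  = (1/8)[(4) + (4) + (0) + (0) + (0)] = 8/8 = 1.
A character is irreducible iff <chi, chi> = 1, so this representation is irreducible.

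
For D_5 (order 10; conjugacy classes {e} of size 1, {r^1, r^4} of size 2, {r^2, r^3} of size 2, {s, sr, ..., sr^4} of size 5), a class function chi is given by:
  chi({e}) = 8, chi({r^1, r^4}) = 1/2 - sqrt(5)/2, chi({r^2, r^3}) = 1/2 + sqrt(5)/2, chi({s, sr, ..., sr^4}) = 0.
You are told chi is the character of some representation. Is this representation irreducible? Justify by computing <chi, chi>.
Not irreducible (reducible): <chi, chi> = 7 > 1.

Solution. <chi, chi> = (1/|G|) sum_C |C| * |chi(C)|^2 = (1/10)[1*|8|^2 + 2*|1/2 - sqrt(5)/2|^2 + 2*|1/2 + sqrt(5)/2|^2 + 5*|0|^2]
  = (1/10)[(64) + (3 - sqrt(5)) + (sqrt(5) + 3) + (0)] = 70/10 = 7.
A character is irreducible iff <chi, chi> = 1, so this representation is reducible.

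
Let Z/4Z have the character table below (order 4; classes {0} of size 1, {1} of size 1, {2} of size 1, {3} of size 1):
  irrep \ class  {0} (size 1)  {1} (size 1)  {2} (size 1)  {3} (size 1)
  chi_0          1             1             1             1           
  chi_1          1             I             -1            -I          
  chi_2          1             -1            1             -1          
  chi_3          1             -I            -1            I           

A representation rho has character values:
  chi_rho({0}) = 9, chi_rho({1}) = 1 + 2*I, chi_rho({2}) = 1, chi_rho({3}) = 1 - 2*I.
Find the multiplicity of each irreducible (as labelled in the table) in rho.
Multiplicities: chi_0: 3, chi_1: 3, chi_2: 2, chi_3: 1.

Justification: Use <chi_rho, chi> = (1/|G|) sum_C |C| * chi_rho(C) * conj(chi(C)) with |G| = 4 for each irreducible chi in the table:
  <chi_rho, chi_0> = (1/4)[1*(9)*conj(1) + 1*(1 + 2*I)*conj(1) + 1*(1)*conj(1) + 1*(1 - 2*I)*conj(1)]
      = (1/4)[(9) + (1 + 2*I) + (1) + (1 - 2*I)] = 12/4 = 3
  <chi_rho, chi_1> = (1/4)[1*(9)*conj(1) + 1*(1 + 2*I)*conj(I) + 1*(1)*conj(-1) + 1*(1 - 2*I)*conj(-I)]
      = (1/4)[(9) + (2 - I) + (-1) + (2 + I)] = 12/4 = 3
  <chi_rho, chi_2> = (1/4)[1*(9)*conj(1) + 1*(1 + 2*I)*conj(-1) + 1*(1)*conj(1) + 1*(1 - 2*I)*conj(-1)]
      = (1/4)[(9) + (-1 - 2*I) + (1) + (-1 + 2*I)] = 8/4 = 2
  <chi_rho, chi_3> = (1/4)[1*(9)*conj(1) + 1*(1 + 2*I)*conj(-I) + 1*(1)*conj(-1) + 1*(1 - 2*I)*conj(I)]
      = (1/4)[(9) + (-2 + I) + (-1) + (-2 - I)] = 4/4 = 1
(Exp terms are combined using exp(i*s)*conj(exp(i*t)) = exp(i*(s-t)), and sums of them are collapsed using the identity that for every m > 1 the m distinct m-th roots of unity sum to 0, e.g. 1 + exp(2*I*pi/3) + exp(-2*I*pi/3) = 0.)
Dimension check: dim(rho) = sum (mult * dim) = 3*1 + 3*1 + 2*1 + 1*1 = 9 = chi_rho(e) = 9.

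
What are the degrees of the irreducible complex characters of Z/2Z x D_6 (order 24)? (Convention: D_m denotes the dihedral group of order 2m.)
Dimensions: 1, 1, 1, 1, 1, 1, 1, 1, 2, 2, 2, 2

Solution. There are 12 irreducibles (= number of conjugacy classes). Their dimensions d_i satisfy sum d_i^2 = |G| = 24: 1 + 1 + 1 + 1 + 1 + 1 + 1 + 1 + 4 + 4 + 4 + 4 = 24. (For the product with Z/2Z: each of the 2 1-dim characters of Z/2Z tensors with each irrep of D_6, giving 2 copies of each D_6-dimension.)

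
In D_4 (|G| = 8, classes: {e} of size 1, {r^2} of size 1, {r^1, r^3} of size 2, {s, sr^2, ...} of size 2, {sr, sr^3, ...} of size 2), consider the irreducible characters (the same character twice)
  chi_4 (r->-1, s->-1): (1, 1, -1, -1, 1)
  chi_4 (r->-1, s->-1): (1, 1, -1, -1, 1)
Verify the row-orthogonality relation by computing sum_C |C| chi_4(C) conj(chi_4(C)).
Sum = 8 = |G| = 8; so <chi_4, chi_4> = 1 (norm-1 confirms irreducibility).

Justification: Compute term by term over conjugacy classes (|C| * chi_4(C) * conj(chi_4(C))):
  1*(1)*conj(1) + 1*(1)*conj(1) + 2*(-1)*conj(-1) + 2*(-1)*conj(-1) + 2*(1)*conj(1)
  = (1) + (1) + (2) + (2) + (2)
  = 8.
Dividing by |G| = 8 gives 8/8 = 1, matching the row-orthogonality relation <chi_4, chi_4> = [chi_4 = chi_4].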